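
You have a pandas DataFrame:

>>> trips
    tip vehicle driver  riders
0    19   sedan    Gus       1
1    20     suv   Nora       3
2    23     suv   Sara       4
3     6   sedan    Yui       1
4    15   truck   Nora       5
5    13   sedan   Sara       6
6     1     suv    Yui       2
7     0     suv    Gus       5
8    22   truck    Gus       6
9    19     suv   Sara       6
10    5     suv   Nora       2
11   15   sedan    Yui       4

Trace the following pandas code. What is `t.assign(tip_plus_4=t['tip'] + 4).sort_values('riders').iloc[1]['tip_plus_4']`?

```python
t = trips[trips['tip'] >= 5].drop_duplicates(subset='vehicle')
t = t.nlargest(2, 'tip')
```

24

filter rows where tip >= 5:
    tip vehicle driver  riders
0    19   sedan    Gus       1
1    20     suv   Nora       3
2    23     suv   Sara       4
3     6   sedan    Yui       1
4    15   truck   Nora       5
5    13   sedan   Sara       6
8    22   truck    Gus       6
9    19     suv   Sara       6
10    5     suv   Nora       2
11   15   sedan    Yui       4
drop duplicate vehicle (keep=first):
   tip vehicle driver  riders
0   19   sedan    Gus       1
1   20     suv   Nora       3
4   15   truck   Nora       5
take 2 rows with largest tip:
   tip vehicle driver  riders
1   20     suv   Nora       3
0   19   sedan    Gus       1
add column tip_plus_4 = t['tip'] + 4:
   tip vehicle driver  riders  tip_plus_4
1   20     suv   Nora       3          24
0   19   sedan    Gus       1          23
sort by riders:
   tip vehicle driver  riders  tip_plus_4
0   19   sedan    Gus       1          23
1   20     suv   Nora       3          24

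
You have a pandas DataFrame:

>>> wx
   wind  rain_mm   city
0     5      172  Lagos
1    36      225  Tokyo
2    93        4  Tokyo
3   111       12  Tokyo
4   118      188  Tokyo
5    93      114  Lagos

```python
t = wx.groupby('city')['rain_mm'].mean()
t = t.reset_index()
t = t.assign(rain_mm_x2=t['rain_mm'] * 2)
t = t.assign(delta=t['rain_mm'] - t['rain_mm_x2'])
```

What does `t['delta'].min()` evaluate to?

group by city, mean of rain_mm:
city
Lagos    143.00
Tokyo    107.25
Name: rain_mm, dtype: float64
reset_index():
    city  rain_mm
0  Lagos   143.00
1  Tokyo   107.25
add column rain_mm_x2 = t['rain_mm'] * 2:
    city  rain_mm  rain_mm_x2
0  Lagos   143.00       286.0
1  Tokyo   107.25       214.5
add column delta = t['rain_mm'] - t['rain_mm_x2']:
    city  rain_mm  rain_mm_x2   delta
0  Lagos   143.00       286.0 -143.00
1  Tokyo   107.25       214.5 -107.25
So min() = -143.0.

-143.0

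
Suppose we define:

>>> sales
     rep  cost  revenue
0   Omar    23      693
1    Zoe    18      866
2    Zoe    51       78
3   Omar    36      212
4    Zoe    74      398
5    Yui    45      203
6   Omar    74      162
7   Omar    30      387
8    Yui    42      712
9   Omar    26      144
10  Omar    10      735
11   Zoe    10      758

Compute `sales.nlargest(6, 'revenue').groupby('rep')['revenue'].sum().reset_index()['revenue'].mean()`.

1387.33333333

take 6 rows with largest revenue:
     rep  cost  revenue
1    Zoe    18      866
11   Zoe    10      758
10  Omar    10      735
8    Yui    42      712
0   Omar    23      693
4    Zoe    74      398
group by rep, sum of revenue:
rep
Omar    1428
Yui      712
Zoe     2022
Name: revenue, dtype: int64
reset_index():
    rep  revenue
0  Omar     1428
1   Yui      712
2   Zoe     2022
Hence 1387.33333333.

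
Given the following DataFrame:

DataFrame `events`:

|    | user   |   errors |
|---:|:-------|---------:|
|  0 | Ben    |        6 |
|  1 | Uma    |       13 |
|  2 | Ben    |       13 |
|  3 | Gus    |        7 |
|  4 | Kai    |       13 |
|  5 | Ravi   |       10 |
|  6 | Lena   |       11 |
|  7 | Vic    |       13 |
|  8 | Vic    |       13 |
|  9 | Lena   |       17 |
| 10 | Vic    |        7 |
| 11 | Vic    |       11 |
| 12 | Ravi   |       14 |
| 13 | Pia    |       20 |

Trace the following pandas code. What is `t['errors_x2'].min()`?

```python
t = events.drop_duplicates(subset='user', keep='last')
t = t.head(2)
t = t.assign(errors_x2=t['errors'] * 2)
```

26

drop duplicate user (keep=last):
    user  errors
1    Uma      13
2    Ben      13
3    Gus       7
4    Kai      13
9   Lena      17
11   Vic      11
12  Ravi      14
13   Pia      20
take first 2 rows:
  user  errors
1  Uma      13
2  Ben      13
add column errors_x2 = t['errors'] * 2:
  user  errors  errors_x2
1  Uma      13         26
2  Ben      13         26
Finally, min of column 'errors_x2' = 26.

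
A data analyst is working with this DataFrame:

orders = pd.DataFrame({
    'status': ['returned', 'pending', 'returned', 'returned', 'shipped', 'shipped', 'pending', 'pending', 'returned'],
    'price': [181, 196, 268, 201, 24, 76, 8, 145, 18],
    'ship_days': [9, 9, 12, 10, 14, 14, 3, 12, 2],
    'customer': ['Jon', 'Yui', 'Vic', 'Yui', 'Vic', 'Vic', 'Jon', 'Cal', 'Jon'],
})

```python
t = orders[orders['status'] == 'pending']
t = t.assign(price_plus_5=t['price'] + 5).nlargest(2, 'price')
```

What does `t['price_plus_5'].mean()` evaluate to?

filter rows where status == 'pending':
    status  price  ship_days customer
1  pending    196          9      Yui
6  pending      8          3      Jon
7  pending    145         12      Cal
add column price_plus_5 = t['price'] + 5:
    status  price  ship_days customer  price_plus_5
1  pending    196          9      Yui           201
6  pending      8          3      Jon            13
7  pending    145         12      Cal           150
take 2 rows with largest price:
    status  price  ship_days customer  price_plus_5
1  pending    196          9      Yui           201
7  pending    145         12      Cal           150
So mean() = 175.5.

175.5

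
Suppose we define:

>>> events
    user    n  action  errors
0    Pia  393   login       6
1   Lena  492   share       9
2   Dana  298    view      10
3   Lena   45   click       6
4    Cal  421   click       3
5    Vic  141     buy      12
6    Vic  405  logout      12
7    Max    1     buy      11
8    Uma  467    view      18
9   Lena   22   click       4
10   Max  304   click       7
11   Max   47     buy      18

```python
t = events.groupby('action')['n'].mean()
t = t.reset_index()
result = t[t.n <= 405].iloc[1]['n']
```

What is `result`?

198.0

group by action, mean of n:
action
buy        63.0
click     198.0
login     393.0
logout    405.0
share     492.0
view      382.5
Name: n, dtype: float64
reset_index():
   action      n
0     buy   63.0
1   click  198.0
2   login  393.0
3  logout  405.0
4   share  492.0
5    view  382.5
filter rows where n <= 405:
   action      n
0     buy   63.0
1   click  198.0
2   login  393.0
3  logout  405.0
5    view  382.5
Hence 198.0.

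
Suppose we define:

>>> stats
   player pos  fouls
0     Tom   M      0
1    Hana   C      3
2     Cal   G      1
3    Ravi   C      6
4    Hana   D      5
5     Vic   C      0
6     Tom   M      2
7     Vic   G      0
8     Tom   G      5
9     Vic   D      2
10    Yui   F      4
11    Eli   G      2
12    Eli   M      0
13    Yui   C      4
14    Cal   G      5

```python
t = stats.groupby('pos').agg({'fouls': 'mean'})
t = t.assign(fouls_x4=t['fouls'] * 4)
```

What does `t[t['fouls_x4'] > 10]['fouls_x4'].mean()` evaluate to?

13.35

group by pos, mean of fouls:
        fouls
pos          
C    3.250000
D    3.500000
F    4.000000
G    2.600000
M    0.666667
add column fouls_x4 = t['fouls'] * 4:
        fouls   fouls_x4
pos                     
C    3.250000  13.000000
D    3.500000  14.000000
F    4.000000  16.000000
G    2.600000  10.400000
M    0.666667   2.666667
filter rows where fouls_x4 > 10:
     fouls  fouls_x4
pos                 
C     3.25      13.0
D     3.50      14.0
F     4.00      16.0
G     2.60      10.4
Finally, mean of column 'fouls_x4' = 13.35.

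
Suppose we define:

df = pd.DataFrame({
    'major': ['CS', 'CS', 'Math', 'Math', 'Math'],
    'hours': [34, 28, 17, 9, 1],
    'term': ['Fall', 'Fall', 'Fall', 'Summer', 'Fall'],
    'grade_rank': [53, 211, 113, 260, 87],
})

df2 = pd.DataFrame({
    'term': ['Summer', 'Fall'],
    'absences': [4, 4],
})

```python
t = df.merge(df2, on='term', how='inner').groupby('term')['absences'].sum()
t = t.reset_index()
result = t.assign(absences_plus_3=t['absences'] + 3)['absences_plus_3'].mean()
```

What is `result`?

13.0

merge on 'term' (how='inner') → 5 rows:
  major  hours    term  grade_rank  absences
0    CS     34    Fall          53         4
1    CS     28    Fall         211         4
2  Math     17    Fall         113         4
3  Math      9  Summer         260         4
4  Math      1    Fall          87         4
group by term, sum of absences:
term
Fall      16
Summer     4
Name: absences, dtype: int64
reset_index():
     term  absences
0    Fall        16
1  Summer         4
add column absences_plus_3 = t['absences'] + 3:
     term  absences  absences_plus_3
0    Fall        16               19
1  Summer         4                7
Finally, mean of column 'absences_plus_3' = 13.0.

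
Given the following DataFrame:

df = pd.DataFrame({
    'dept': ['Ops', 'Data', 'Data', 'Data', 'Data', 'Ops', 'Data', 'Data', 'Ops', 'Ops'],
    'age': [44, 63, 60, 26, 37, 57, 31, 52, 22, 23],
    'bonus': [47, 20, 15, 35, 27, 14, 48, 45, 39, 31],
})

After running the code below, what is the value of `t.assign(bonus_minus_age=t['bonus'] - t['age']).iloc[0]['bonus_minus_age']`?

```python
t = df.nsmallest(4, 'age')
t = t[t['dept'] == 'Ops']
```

17

take 4 rows with smallest age:
   dept  age  bonus
8   Ops   22     39
9   Ops   23     31
3  Data   26     35
6  Data   31     48
filter rows where dept == 'Ops':
  dept  age  bonus
8  Ops   22     39
9  Ops   23     31
add column bonus_minus_age = t['bonus'] - t['age']:
  dept  age  bonus  bonus_minus_age
8  Ops   22     39               17
9  Ops   23     31                8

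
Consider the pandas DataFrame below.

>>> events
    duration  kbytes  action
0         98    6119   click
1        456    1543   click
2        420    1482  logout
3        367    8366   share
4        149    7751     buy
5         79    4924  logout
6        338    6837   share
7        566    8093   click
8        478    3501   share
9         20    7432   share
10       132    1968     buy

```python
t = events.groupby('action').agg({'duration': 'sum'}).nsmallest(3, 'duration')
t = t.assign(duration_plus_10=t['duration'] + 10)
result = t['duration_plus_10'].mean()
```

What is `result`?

group by action, sum of duration:
        duration
action          
buy          281
click       1120
logout       499
share       1203
take 3 rows with smallest duration:
        duration
action          
buy          281
logout       499
click       1120
add column duration_plus_10 = t['duration'] + 10:
        duration  duration_plus_10
action                            
buy          281               291
logout       499               509
click       1120              1130
So mean() = 643.333333333.

643.333333333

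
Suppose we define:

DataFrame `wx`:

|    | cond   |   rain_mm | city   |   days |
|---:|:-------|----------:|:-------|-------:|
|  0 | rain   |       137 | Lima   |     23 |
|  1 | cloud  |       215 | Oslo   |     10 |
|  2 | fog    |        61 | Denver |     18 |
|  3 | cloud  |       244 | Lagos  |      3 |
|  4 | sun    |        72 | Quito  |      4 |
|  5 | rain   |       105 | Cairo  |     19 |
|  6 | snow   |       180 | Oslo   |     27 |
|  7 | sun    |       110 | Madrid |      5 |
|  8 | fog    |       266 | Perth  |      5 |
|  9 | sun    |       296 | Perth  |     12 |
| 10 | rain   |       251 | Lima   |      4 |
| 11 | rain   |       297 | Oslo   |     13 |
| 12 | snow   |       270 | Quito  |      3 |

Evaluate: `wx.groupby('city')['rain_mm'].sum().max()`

692

group by city, sum of rain_mm:
city
Cairo     105
Denver     61
Lagos     244
Lima      388
Madrid    110
Oslo      692
Perth     562
Quito     342
Name: rain_mm, dtype: int64
Finally, max of the resulting series = 692.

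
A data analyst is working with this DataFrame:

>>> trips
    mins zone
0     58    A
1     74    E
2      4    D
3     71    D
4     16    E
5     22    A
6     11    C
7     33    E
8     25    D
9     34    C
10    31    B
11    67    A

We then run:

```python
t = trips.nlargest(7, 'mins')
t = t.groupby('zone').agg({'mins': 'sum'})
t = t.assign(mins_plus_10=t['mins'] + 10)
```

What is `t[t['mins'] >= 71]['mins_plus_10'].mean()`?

take 7 rows with largest mins:
    mins zone
1     74    E
3     71    D
11    67    A
0     58    A
9     34    C
7     33    E
10    31    B
group by zone, sum of mins:
      mins
zone      
A      125
B       31
C       34
D       71
E      107
add column mins_plus_10 = t['mins'] + 10:
      mins  mins_plus_10
zone                    
A      125           135
B       31            41
C       34            44
D       71            81
E      107           117
filter rows where mins >= 71:
      mins  mins_plus_10
zone                    
A      125           135
D       71            81
E      107           117

111.0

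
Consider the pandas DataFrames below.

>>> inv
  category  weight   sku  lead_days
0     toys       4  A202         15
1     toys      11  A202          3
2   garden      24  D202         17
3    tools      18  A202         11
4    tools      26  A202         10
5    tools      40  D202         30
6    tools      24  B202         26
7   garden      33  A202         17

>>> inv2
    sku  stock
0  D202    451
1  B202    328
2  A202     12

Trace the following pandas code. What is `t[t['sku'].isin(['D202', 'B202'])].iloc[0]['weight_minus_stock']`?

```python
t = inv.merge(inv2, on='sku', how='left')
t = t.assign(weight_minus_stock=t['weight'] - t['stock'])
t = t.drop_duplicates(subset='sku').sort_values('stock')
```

merge on 'sku' (how='left') → 8 rows:
  category  weight   sku  lead_days  stock
0     toys       4  A202         15     12
1     toys      11  A202          3     12
2   garden      24  D202         17    451
3    tools      18  A202         11     12
4    tools      26  A202         10     12
5    tools      40  D202         30    451
6    tools      24  B202         26    328
7   garden      33  A202         17     12
add column weight_minus_stock = t['weight'] - t['stock']:
  category  weight   sku  lead_days  stock  weight_minus_stock
0     toys       4  A202         15     12                  -8
1     toys      11  A202          3     12                  -1
2   garden      24  D202         17    451                -427
3    tools      18  A202         11     12                   6
4    tools      26  A202         10     12                  14
5    tools      40  D202         30    451                -411
6    tools      24  B202         26    328                -304
7   garden      33  A202         17     12                  21
drop duplicate sku (keep=first):
  category  weight   sku  lead_days  stock  weight_minus_stock
0     toys       4  A202         15     12                  -8
2   garden      24  D202         17    451                -427
6    tools      24  B202         26    328                -304
sort by stock:
  category  weight   sku  lead_days  stock  weight_minus_stock
0     toys       4  A202         15     12                  -8
6    tools      24  B202         26    328                -304
2   garden      24  D202         17    451                -427
filter rows where sku in ['D202', 'B202']:
  category  weight   sku  lead_days  stock  weight_minus_stock
6    tools      24  B202         26    328                -304
2   garden      24  D202         17    451                -427

-304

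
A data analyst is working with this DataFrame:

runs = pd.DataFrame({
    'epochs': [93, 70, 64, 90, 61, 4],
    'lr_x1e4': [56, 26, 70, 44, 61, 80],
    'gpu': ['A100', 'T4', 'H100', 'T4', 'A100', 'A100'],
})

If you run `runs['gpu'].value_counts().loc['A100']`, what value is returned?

value_counts of gpu:
gpu
A100    3
T4      2
H100    1
Name: count, dtype: int64

3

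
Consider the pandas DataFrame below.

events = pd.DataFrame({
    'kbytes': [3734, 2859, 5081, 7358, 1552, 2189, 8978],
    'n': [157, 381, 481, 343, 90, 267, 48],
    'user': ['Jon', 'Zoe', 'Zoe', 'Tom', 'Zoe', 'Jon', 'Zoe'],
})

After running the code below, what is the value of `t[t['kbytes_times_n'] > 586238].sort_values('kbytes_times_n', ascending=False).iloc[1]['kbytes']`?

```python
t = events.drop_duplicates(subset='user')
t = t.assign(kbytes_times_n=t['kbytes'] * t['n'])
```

2859

drop duplicate user (keep=first):
   kbytes    n user
0    3734  157  Jon
1    2859  381  Zoe
3    7358  343  Tom
add column kbytes_times_n = t['kbytes'] * t['n']:
   kbytes    n user  kbytes_times_n
0    3734  157  Jon          586238
1    2859  381  Zoe         1089279
3    7358  343  Tom         2523794
filter rows where kbytes_times_n > 586238:
   kbytes    n user  kbytes_times_n
1    2859  381  Zoe         1089279
3    7358  343  Tom         2523794
sort by kbytes_times_n descending:
   kbytes    n user  kbytes_times_n
3    7358  343  Tom         2523794
1    2859  381  Zoe         1089279
Then the value at position 1, column 'kbytes': 2859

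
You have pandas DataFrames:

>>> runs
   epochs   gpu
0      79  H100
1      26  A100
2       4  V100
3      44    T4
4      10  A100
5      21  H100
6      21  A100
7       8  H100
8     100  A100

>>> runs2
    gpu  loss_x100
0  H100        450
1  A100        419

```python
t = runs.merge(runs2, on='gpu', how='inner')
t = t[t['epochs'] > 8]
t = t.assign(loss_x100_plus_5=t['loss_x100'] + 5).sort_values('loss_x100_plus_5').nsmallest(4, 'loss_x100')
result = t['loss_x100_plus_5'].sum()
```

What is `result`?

merge on 'gpu' (how='inner') → 7 rows:
   epochs   gpu  loss_x100
0      79  H100        450
1      26  A100        419
2      10  A100        419
3      21  H100        450
4      21  A100        419
5       8  H100        450
6     100  A100        419
filter rows where epochs > 8:
   epochs   gpu  loss_x100
0      79  H100        450
1      26  A100        419
2      10  A100        419
3      21  H100        450
4      21  A100        419
6     100  A100        419
add column loss_x100_plus_5 = t['loss_x100'] + 5:
   epochs   gpu  loss_x100  loss_x100_plus_5
0      79  H100        450               455
1      26  A100        419               424
2      10  A100        419               424
3      21  H100        450               455
4      21  A100        419               424
6     100  A100        419               424
sort by loss_x100_plus_5:
   epochs   gpu  loss_x100  loss_x100_plus_5
1      26  A100        419               424
2      10  A100        419               424
4      21  A100        419               424
6     100  A100        419               424
0      79  H100        450               455
3      21  H100        450               455
take 4 rows with smallest loss_x100:
   epochs   gpu  loss_x100  loss_x100_plus_5
1      26  A100        419               424
2      10  A100        419               424
4      21  A100        419               424
6     100  A100        419               424
sum of column 'loss_x100_plus_5' → 1696

1696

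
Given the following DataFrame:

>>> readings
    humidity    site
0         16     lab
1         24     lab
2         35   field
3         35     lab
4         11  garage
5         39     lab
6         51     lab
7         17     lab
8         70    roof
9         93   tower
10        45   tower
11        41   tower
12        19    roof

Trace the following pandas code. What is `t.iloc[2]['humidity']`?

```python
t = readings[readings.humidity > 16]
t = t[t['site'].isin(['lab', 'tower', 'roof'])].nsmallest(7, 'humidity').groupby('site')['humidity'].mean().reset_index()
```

43.0

filter rows where humidity > 16:
    humidity   site
1         24    lab
2         35  field
3         35    lab
5         39    lab
6         51    lab
7         17    lab
8         70   roof
9         93  tower
10        45  tower
11        41  tower
12        19   roof
filter rows where site in ['lab', 'tower', 'roof']:
    humidity   site
1         24    lab
3         35    lab
5         39    lab
6         51    lab
7         17    lab
8         70   roof
9         93  tower
10        45  tower
11        41  tower
12        19   roof
take 7 rows with smallest humidity:
    humidity   site
7         17    lab
12        19   roof
1         24    lab
3         35    lab
5         39    lab
11        41  tower
10        45  tower
group by site, mean of humidity:
site
lab      28.75
roof     19.00
tower    43.00
Name: humidity, dtype: float64
reset_index():
    site  humidity
0    lab     28.75
1   roof     19.00
2  tower     43.00
So iloc[2]['humidity'] = 43.0.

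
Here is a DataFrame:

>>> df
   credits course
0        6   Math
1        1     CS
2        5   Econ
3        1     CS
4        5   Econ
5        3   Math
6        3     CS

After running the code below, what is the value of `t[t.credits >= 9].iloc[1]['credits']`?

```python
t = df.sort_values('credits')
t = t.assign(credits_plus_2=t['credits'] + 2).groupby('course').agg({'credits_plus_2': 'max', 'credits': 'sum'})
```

sort by credits:
   credits course
1        1     CS
3        1     CS
5        3   Math
6        3     CS
2        5   Econ
4        5   Econ
0        6   Math
add column credits_plus_2 = t['credits'] + 2:
   credits course  credits_plus_2
1        1     CS               3
3        1     CS               3
5        3   Math               5
6        3     CS               5
2        5   Econ               7
4        5   Econ               7
0        6   Math               8
group by course: max(credits_plus_2), sum(credits):
        credits_plus_2  credits
course                         
CS                   5        5
Econ                 7       10
Math                 8        9
filter rows where credits >= 9:
        credits_plus_2  credits
course                         
Econ                 7       10
Math                 8        9

9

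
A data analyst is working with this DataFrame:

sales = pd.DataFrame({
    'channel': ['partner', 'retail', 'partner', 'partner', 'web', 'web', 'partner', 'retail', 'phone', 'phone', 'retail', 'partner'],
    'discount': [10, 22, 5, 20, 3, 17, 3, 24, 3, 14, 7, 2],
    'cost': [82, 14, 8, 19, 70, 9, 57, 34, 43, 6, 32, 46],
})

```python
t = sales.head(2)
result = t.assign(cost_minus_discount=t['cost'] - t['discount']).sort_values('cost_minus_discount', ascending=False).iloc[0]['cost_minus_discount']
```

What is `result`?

72

take first 2 rows:
   channel  discount  cost
0  partner        10    82
1   retail        22    14
add column cost_minus_discount = t['cost'] - t['discount']:
   channel  discount  cost  cost_minus_discount
0  partner        10    82                   72
1   retail        22    14                   -8
sort by cost_minus_discount descending:
   channel  discount  cost  cost_minus_discount
0  partner        10    82                   72
1   retail        22    14                   -8
value at position 0, column 'cost_minus_discount' → 72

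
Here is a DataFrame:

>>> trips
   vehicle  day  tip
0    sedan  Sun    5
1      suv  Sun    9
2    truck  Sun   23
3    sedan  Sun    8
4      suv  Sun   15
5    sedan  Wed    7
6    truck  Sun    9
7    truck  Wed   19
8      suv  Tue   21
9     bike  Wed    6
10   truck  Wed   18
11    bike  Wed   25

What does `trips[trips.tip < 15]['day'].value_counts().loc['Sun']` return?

filter rows where tip < 15:
  vehicle  day  tip
0   sedan  Sun    5
1     suv  Sun    9
3   sedan  Sun    8
5   sedan  Wed    7
6   truck  Sun    9
9    bike  Wed    6
value_counts of day:
day
Sun    4
Wed    2
Name: count, dtype: int64
Reading off the value at index 'Sun', we get 4.

4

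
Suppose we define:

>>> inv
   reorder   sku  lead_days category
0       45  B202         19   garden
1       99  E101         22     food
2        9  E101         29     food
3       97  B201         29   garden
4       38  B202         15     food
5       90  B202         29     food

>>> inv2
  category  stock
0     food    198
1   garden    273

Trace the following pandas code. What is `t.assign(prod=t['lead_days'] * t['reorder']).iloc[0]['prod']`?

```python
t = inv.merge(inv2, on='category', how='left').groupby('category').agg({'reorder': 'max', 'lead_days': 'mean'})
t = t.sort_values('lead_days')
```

2351.25

merge on 'category' (how='left') → 6 rows:
   reorder   sku  lead_days category  stock
0       45  B202         19   garden    273
1       99  E101         22     food    198
2        9  E101         29     food    198
3       97  B201         29   garden    273
4       38  B202         15     food    198
5       90  B202         29     food    198
group by category: max(reorder), mean(lead_days):
          reorder  lead_days
category                    
food           99      23.75
garden         97      24.00
sort by lead_days:
          reorder  lead_days
category                    
food           99      23.75
garden         97      24.00
add column prod = t['lead_days'] * t['reorder']:
          reorder  lead_days     prod
category                             
food           99      23.75  2351.25
garden         97      24.00  2328.00
Finally, value at position 0, column 'prod' = 2351.25.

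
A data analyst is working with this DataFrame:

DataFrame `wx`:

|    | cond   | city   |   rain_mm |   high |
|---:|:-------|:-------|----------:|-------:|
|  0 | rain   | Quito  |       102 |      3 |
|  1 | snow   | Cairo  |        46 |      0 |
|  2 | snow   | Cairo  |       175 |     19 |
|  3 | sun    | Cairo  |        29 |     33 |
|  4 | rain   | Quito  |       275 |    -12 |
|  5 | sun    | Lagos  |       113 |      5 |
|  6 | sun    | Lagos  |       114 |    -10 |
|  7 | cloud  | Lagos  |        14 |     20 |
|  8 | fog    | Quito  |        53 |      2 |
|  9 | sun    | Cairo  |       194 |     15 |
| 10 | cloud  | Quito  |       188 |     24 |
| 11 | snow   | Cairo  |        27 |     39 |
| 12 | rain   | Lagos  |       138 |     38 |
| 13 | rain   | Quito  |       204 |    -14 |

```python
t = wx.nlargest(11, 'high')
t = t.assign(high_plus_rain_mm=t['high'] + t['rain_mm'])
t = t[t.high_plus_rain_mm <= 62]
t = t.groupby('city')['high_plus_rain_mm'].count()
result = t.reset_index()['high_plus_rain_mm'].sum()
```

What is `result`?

take 11 rows with largest high:
     cond   city  rain_mm  high
11   snow  Cairo       27    39
12   rain  Lagos      138    38
3     sun  Cairo       29    33
10  cloud  Quito      188    24
7   cloud  Lagos       14    20
2    snow  Cairo      175    19
9     sun  Cairo      194    15
5     sun  Lagos      113     5
0    rain  Quito      102     3
8     fog  Quito       53     2
1    snow  Cairo       46     0
add column high_plus_rain_mm = t['high'] + t['rain_mm']:
     cond   city  rain_mm  high  high_plus_rain_mm
11   snow  Cairo       27    39                 66
12   rain  Lagos      138    38                176
3     sun  Cairo       29    33                 62
10  cloud  Quito      188    24                212
7   cloud  Lagos       14    20                 34
2    snow  Cairo      175    19                194
9     sun  Cairo      194    15                209
5     sun  Lagos      113     5                118
0    rain  Quito      102     3                105
8     fog  Quito       53     2                 55
1    snow  Cairo       46     0                 46
filter rows where high_plus_rain_mm <= 62:
    cond   city  rain_mm  high  high_plus_rain_mm
3    sun  Cairo       29    33                 62
7  cloud  Lagos       14    20                 34
8    fog  Quito       53     2                 55
1   snow  Cairo       46     0                 46
group by city, count of high_plus_rain_mm:
city
Cairo    2
Lagos    1
Quito    1
Name: high_plus_rain_mm, dtype: int64
reset_index():
    city  high_plus_rain_mm
0  Cairo                  2
1  Lagos                  1
2  Quito                  1
Taking the sum of column 'high_plus_rain_mm' gives 4.

4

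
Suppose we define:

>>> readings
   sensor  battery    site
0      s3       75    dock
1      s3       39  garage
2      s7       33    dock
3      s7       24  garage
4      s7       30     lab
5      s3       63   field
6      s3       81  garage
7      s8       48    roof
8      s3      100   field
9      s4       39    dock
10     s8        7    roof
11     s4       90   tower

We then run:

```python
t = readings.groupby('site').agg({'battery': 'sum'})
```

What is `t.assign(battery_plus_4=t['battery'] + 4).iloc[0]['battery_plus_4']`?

group by site, sum of battery:
        battery
site           
dock        147
field       163
garage      144
lab          30
roof         55
tower        90
add column battery_plus_4 = t['battery'] + 4:
        battery  battery_plus_4
site                           
dock        147             151
field       163             167
garage      144             148
lab          30              34
roof         55              59
tower        90              94
So iloc[0]['battery_plus_4'] = 151.

151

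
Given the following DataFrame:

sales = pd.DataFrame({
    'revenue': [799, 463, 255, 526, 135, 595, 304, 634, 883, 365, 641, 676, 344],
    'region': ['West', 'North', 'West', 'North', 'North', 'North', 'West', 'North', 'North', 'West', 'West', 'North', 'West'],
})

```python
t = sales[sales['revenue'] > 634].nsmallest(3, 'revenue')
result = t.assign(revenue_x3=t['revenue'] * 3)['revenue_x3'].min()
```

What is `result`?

filter rows where revenue > 634:
    revenue region
0       799   West
8       883  North
10      641   West
11      676  North
take 3 rows with smallest revenue:
    revenue region
10      641   West
11      676  North
0       799   West
add column revenue_x3 = t['revenue'] * 3:
    revenue region  revenue_x3
10      641   West        1923
11      676  North        2028
0       799   West        2397
min of column 'revenue_x3' → 1923

1923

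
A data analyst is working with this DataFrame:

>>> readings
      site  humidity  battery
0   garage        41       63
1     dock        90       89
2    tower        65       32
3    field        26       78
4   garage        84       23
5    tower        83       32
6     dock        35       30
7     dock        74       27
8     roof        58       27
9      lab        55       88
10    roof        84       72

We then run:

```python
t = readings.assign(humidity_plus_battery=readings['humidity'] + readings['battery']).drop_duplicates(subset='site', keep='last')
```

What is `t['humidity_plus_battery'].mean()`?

add column humidity_plus_battery = readings['humidity'] + readings['battery']:
      site  humidity  battery  humidity_plus_battery
0   garage        41       63                    104
1     dock        90       89                    179
2    tower        65       32                     97
3    field        26       78                    104
4   garage        84       23                    107
5    tower        83       32                    115
6     dock        35       30                     65
7     dock        74       27                    101
8     roof        58       27                     85
9      lab        55       88                    143
10    roof        84       72                    156
drop duplicate site (keep=last):
      site  humidity  battery  humidity_plus_battery
3    field        26       78                    104
4   garage        84       23                    107
5    tower        83       32                    115
7     dock        74       27                    101
9      lab        55       88                    143
10    roof        84       72                    156
Reading off the mean of column 'humidity_plus_battery', we get 121.0.

121.0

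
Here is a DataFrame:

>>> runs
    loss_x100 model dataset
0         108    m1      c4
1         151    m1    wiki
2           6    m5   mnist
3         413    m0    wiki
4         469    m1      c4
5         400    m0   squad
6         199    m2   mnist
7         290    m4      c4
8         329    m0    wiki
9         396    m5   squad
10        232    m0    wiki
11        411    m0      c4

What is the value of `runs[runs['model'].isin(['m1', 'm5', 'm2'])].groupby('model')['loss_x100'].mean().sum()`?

642.666666667

filter rows where model in ['m1', 'm5', 'm2']:
   loss_x100 model dataset
0        108    m1      c4
1        151    m1    wiki
2          6    m5   mnist
4        469    m1      c4
6        199    m2   mnist
9        396    m5   squad
group by model, mean of loss_x100:
model
m1    242.666667
m2    199.000000
m5    201.000000
Name: loss_x100, dtype: float64
Then the sum of the resulting series: 642.666666667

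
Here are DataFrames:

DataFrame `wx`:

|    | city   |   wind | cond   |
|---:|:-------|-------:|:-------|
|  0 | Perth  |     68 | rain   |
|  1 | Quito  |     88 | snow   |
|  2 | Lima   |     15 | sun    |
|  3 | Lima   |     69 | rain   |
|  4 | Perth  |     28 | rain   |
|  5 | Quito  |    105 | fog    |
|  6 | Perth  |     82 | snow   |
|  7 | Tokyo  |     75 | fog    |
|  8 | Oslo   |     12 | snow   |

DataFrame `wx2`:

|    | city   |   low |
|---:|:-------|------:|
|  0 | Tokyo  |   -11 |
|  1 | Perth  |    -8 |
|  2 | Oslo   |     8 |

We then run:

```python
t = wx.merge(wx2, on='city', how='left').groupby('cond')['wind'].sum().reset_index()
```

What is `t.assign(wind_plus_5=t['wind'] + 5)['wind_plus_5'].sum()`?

562

merge on 'city' (how='left') → 9 rows:
    city  wind  cond   low
0  Perth    68  rain  -8.0
1  Quito    88  snow   NaN
2   Lima    15   sun   NaN
3   Lima    69  rain   NaN
4  Perth    28  rain  -8.0
5  Quito   105   fog   NaN
6  Perth    82  snow  -8.0
7  Tokyo    75   fog -11.0
8   Oslo    12  snow   8.0
group by cond, sum of wind:
cond
fog     180
rain    165
snow    182
sun      15
Name: wind, dtype: int64
reset_index():
   cond  wind
0   fog   180
1  rain   165
2  snow   182
3   sun    15
add column wind_plus_5 = t['wind'] + 5:
   cond  wind  wind_plus_5
0   fog   180          185
1  rain   165          170
2  snow   182          187
3   sun    15           20
Reading off the sum of column 'wind_plus_5', we get 562.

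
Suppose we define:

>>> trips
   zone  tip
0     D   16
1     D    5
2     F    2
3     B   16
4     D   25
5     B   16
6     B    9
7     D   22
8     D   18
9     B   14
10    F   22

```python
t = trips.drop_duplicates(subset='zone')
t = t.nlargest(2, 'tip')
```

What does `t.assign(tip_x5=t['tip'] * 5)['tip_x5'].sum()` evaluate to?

160

drop duplicate zone (keep=first):
  zone  tip
0    D   16
2    F    2
3    B   16
take 2 rows with largest tip:
  zone  tip
0    D   16
3    B   16
add column tip_x5 = t['tip'] * 5:
  zone  tip  tip_x5
0    D   16      80
3    B   16      80
sum of column 'tip_x5' → 160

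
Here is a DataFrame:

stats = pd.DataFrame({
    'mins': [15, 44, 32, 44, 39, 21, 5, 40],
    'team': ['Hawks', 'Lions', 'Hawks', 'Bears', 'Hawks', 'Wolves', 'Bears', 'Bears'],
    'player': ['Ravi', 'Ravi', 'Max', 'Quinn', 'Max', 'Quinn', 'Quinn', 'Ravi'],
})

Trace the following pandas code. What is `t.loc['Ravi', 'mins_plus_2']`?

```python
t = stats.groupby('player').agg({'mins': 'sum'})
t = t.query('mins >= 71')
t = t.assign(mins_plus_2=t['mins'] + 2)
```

group by player, sum of mins:
        mins
player      
Max       71
Quinn     70
Ravi      99
filter rows where mins >= 71:
        mins
player      
Max       71
Ravi      99
add column mins_plus_2 = t['mins'] + 2:
        mins  mins_plus_2
player                   
Max       71           73
Ravi      99          101

101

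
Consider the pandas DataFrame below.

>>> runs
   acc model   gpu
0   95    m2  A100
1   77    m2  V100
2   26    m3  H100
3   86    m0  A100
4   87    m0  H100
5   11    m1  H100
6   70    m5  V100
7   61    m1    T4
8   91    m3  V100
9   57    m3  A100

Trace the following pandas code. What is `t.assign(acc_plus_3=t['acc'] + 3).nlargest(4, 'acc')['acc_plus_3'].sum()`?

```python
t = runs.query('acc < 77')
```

filter rows where acc < 77:
   acc model   gpu
2   26    m3  H100
5   11    m1  H100
6   70    m5  V100
7   61    m1    T4
9   57    m3  A100
add column acc_plus_3 = t['acc'] + 3:
   acc model   gpu  acc_plus_3
2   26    m3  H100          29
5   11    m1  H100          14
6   70    m5  V100          73
7   61    m1    T4          64
9   57    m3  A100          60
take 4 rows with largest acc:
   acc model   gpu  acc_plus_3
6   70    m5  V100          73
7   61    m1    T4          64
9   57    m3  A100          60
2   26    m3  H100          29
So sum() = 226.

226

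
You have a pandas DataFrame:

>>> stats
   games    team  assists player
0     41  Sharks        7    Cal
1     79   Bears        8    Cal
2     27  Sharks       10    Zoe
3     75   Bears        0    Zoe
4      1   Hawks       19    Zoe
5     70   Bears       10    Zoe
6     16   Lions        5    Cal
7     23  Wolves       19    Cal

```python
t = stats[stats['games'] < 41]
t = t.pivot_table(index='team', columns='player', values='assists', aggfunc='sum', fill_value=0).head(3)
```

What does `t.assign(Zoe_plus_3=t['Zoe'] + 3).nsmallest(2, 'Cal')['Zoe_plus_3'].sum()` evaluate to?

35

filter rows where games < 41:
   games    team  assists player
2     27  Sharks       10    Zoe
4      1   Hawks       19    Zoe
6     16   Lions        5    Cal
7     23  Wolves       19    Cal
pivot: rows=team, cols=player, sum(assists):
player  Cal  Zoe
team            
Hawks     0   19
Lions     5    0
Sharks    0   10
Wolves   19    0
take first 3 rows:
player  Cal  Zoe
team            
Hawks     0   19
Lions     5    0
Sharks    0   10
add column Zoe_plus_3 = t['Zoe'] + 3:
player  Cal  Zoe  Zoe_plus_3
team                        
Hawks     0   19          22
Lions     5    0           3
Sharks    0   10          13
take 2 rows with smallest Cal:
player  Cal  Zoe  Zoe_plus_3
team                        
Hawks     0   19          22
Sharks    0   10          13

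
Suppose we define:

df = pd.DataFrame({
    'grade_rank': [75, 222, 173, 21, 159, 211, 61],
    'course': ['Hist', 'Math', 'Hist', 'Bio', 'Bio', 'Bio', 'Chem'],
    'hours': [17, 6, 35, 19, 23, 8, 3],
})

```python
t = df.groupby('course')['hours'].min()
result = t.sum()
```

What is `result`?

group by course, min of hours:
course
Bio      8
Chem     3
Hist    17
Math     6
Name: hours, dtype: int64
Then the sum of the resulting series: 34

34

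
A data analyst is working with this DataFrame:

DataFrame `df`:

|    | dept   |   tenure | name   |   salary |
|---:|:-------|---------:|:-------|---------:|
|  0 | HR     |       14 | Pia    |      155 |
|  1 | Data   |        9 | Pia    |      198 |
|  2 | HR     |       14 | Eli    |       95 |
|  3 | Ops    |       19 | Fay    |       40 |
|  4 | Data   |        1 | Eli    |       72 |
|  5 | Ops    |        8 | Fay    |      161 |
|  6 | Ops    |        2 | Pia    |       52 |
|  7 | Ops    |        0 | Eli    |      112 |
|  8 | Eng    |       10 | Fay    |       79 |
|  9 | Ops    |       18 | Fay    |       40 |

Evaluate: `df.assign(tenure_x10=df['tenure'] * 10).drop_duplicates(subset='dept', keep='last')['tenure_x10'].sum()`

430

add column tenure_x10 = df['tenure'] * 10:
   dept  tenure name  salary  tenure_x10
0    HR      14  Pia     155         140
1  Data       9  Pia     198          90
2    HR      14  Eli      95         140
3   Ops      19  Fay      40         190
4  Data       1  Eli      72          10
5   Ops       8  Fay     161          80
6   Ops       2  Pia      52          20
7   Ops       0  Eli     112           0
8   Eng      10  Fay      79         100
9   Ops      18  Fay      40         180
drop duplicate dept (keep=last):
   dept  tenure name  salary  tenure_x10
2    HR      14  Eli      95         140
4  Data       1  Eli      72          10
8   Eng      10  Fay      79         100
9   Ops      18  Fay      40         180
So sum() = 430.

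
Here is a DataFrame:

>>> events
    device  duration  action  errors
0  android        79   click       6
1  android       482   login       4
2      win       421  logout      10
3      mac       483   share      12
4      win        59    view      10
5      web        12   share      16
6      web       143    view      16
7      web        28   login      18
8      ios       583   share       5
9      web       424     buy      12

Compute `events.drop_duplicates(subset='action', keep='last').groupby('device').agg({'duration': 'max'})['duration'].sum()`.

drop duplicate action (keep=last):
    device  duration  action  errors
0  android        79   click       6
2      win       421  logout      10
6      web       143    view      16
7      web        28   login      18
8      ios       583   share       5
9      web       424     buy      12
group by device, max of duration:
         duration
device           
android        79
ios           583
web           424
win           421

1507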